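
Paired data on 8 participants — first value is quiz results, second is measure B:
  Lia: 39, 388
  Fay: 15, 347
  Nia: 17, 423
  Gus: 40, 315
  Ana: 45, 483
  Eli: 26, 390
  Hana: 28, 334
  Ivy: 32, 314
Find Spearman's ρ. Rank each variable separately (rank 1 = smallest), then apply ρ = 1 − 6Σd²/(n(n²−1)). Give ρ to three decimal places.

Ranks of variable 1: 6, 1, 2, 7, 8, 3, 4, 5
Ranks of variable 2: 5, 4, 7, 2, 8, 6, 3, 1
d = r₁ − r₂: 1, -3, -5, 5, 0, -3, 1, 4
d²: 1, 9, 25, 25, 0, 9, 1, 16; Σd² = 86
ρ = 1 − 6·86/(8·63) = 1 − 516/504 = -0.024

-0.024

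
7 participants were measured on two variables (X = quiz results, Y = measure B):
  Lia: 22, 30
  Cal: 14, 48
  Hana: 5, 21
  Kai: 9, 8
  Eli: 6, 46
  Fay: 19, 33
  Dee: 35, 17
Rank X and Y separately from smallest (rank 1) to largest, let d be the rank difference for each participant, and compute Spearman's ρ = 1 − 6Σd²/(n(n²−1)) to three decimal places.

-0.107

Ranks of variable 1: 6, 4, 1, 3, 2, 5, 7
Ranks of variable 2: 4, 7, 3, 1, 6, 5, 2
d = r₁ − r₂: 2, -3, -2, 2, -4, 0, 5
d²: 4, 9, 4, 4, 16, 0, 25; Σd² = 62
ρ = 1 − 6·62/(7·48) = 1 − 372/336 = -0.107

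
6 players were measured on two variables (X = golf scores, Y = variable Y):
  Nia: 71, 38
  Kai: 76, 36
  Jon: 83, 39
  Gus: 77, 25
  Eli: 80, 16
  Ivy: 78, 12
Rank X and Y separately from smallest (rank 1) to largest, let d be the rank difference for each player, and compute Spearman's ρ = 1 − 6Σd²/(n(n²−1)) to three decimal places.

-0.086

Ranks of variable 1: 1, 2, 6, 3, 5, 4
Ranks of variable 2: 5, 4, 6, 3, 2, 1
d = r₁ − r₂: -4, -2, 0, 0, 3, 3
d²: 16, 4, 0, 0, 9, 9; Σd² = 38
ρ = 1 − 6·38/(6·35) = 1 − 228/210 = -0.086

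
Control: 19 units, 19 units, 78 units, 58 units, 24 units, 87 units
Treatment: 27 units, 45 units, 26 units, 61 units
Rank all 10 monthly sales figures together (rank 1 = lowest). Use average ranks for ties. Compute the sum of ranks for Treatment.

23

Sorted (ascending): 19, 19, 24, 26, 27, 45, 58, 61, 78, 87
The 2 values of 19 occupy positions 1–2 → average rank (1+2)/2 = 1.5.
Treatment values → pooled ranks: 27→5, 45→6, 26→4, 61→8
Rank sum = 5 + 6 + 4 + 8 = 23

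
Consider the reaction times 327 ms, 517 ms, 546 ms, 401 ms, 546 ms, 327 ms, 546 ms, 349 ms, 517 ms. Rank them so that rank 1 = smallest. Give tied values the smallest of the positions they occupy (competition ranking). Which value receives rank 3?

Sorted (ascending): 327, 327, 349, 401, 517, 517, 546, 546, 546
The 2 values of 327 occupy positions 1–2 → each gets rank 1.
The 2 values of 517 occupy positions 5–6 → each gets rank 5.
The 3 values of 546 occupy positions 7–9 → each gets rank 7.
Rank 3 → value 349.

349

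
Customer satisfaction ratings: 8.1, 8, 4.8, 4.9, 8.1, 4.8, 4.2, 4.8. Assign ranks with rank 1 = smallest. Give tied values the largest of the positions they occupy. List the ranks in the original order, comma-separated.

8, 6, 4, 5, 8, 4, 1, 4

Sorted (ascending): 4.2, 4.8, 4.8, 4.8, 4.9, 8, 8.1, 8.1
The 3 values of 4.8 occupy positions 2–4 → each gets rank 4.
The 2 values of 8.1 occupy positions 7–8 → each gets rank 8.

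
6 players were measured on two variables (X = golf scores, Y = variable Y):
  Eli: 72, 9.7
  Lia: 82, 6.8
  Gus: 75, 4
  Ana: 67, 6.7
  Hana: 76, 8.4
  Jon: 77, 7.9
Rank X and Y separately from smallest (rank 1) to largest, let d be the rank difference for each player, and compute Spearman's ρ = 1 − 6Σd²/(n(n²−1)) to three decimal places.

Ranks of variable 1: 2, 6, 3, 1, 4, 5
Ranks of variable 2: 6, 3, 1, 2, 5, 4
d = r₁ − r₂: -4, 3, 2, -1, -1, 1
d²: 16, 9, 4, 1, 1, 1; Σd² = 32
ρ = 1 − 6·32/(6·35) = 1 − 192/210 = 0.086

0.086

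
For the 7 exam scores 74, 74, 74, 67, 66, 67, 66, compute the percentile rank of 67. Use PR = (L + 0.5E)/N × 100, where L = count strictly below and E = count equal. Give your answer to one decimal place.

42.9

N = 7.
Strictly below 67: 2. Equal to 67: 2.
PR = (2 + 0.5·2)/7 × 100 = 42.9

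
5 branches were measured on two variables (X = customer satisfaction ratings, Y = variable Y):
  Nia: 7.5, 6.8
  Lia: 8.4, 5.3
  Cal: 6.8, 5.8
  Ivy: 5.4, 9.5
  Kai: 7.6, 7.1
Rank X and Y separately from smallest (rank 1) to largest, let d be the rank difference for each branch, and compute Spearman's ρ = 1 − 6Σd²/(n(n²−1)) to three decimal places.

-0.600

Ranks of variable 1: 3, 5, 2, 1, 4
Ranks of variable 2: 3, 1, 2, 5, 4
d = r₁ − r₂: 0, 4, 0, -4, 0
d²: 0, 16, 0, 16, 0; Σd² = 32
ρ = 1 − 6·32/(5·24) = 1 − 192/120 = -0.600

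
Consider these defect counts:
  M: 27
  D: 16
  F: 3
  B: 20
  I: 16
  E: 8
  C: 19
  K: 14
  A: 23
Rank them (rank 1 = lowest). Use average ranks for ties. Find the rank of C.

Sorted (ascending): 3, 8, 14, 16, 16, 19, 20, 23, 27
The 2 values of 16 occupy positions 4–5 → average rank (4+5)/2 = 4.5.
C has value 19 → rank 6.

6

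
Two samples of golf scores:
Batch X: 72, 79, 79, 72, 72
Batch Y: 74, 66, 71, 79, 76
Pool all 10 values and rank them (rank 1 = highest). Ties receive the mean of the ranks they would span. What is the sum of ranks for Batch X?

25

Sorted (descending): 79, 79, 79, 76, 74, 72, 72, 72, 71, 66
The 3 values of 79 occupy positions 1–3 → average rank 2.
The 3 values of 72 occupy positions 6–8 → average rank 7.
Batch X values → pooled ranks: 72→7, 79→2, 79→2, 72→7, 72→7
Rank sum = 7 + 2 + 2 + 7 + 7 = 25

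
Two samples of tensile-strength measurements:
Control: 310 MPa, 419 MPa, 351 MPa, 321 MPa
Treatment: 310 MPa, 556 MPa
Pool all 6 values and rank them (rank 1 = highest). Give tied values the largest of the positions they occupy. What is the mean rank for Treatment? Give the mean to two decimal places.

Sorted (descending): 556, 419, 351, 321, 310, 310
The 2 values of 310 occupy positions 5–6 → each gets rank 6.
Treatment values → pooled ranks: 310→6, 556→1
Mean rank = (6 + 1) / 2 = 3.50

3.50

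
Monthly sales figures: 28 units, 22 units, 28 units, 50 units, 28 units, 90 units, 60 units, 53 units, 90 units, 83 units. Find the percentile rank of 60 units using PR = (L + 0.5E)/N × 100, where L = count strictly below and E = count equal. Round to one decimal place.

N = 10.
Strictly below 60: 6. Equal to 60: 1.
PR = (6 + 0.5·1)/10 × 100 = 65.0

65.0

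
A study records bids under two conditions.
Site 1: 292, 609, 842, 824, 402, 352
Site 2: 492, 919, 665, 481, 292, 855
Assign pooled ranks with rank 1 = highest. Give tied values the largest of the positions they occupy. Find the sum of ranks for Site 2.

35

Sorted (descending): 919, 855, 842, 824, 665, 609, 492, 481, 402, 352, 292, 292
The 2 values of 292 occupy positions 11–12 → each gets rank 12.
Site 2 values → pooled ranks: 492→7, 919→1, 665→5, 481→8, 292→12, 855→2
Rank sum = 7 + 1 + 5 + 8 + 12 + 2 = 35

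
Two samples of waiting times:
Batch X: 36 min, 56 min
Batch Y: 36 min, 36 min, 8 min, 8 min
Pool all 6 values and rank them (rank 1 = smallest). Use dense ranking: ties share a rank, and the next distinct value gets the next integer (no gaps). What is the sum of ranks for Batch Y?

Sorted (ascending): 8, 8, 36, 36, 36, 56
The 2 values of 8 share dense rank 1.
The 3 values of 36 share dense rank 2.
Remaining distinct values take the next consecutive integers.
Batch Y values → pooled ranks: 36→2, 36→2, 8→1, 8→1
Rank sum = 2 + 2 + 1 + 1 = 6

6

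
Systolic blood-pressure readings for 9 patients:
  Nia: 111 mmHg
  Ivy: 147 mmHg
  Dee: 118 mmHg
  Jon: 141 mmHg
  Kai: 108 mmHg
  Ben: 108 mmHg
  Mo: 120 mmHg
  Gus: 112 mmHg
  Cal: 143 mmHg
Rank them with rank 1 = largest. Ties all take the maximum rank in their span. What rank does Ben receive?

Sorted (descending): 147, 143, 141, 120, 118, 112, 111, 108, 108
The 2 values of 108 occupy positions 8–9 → each gets rank 9.
Ben has value 108 mmHg → rank 9.

9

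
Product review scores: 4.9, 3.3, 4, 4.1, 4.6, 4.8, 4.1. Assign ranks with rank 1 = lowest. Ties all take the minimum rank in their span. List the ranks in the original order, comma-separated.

7, 1, 2, 3, 5, 6, 3

Sorted (ascending): 3.3, 4, 4.1, 4.1, 4.6, 4.8, 4.9
The 2 values of 4.1 occupy positions 3–4 → each gets rank 3.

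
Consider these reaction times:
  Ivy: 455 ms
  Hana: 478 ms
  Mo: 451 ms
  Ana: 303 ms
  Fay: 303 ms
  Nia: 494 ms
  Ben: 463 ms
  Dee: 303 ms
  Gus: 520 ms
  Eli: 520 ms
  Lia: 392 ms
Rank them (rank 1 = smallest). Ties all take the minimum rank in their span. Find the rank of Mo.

5

Sorted (ascending): 303, 303, 303, 392, 451, 455, 463, 478, 494, 520, 520
The 3 values of 303 occupy positions 1–3 → each gets rank 1.
The 2 values of 520 occupy positions 10–11 → each gets rank 10.
Mo has value 451 ms → rank 5.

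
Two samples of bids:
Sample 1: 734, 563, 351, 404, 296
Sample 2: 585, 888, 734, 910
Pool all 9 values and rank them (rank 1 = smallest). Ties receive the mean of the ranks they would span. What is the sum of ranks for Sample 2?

Sorted (ascending): 296, 351, 404, 563, 585, 734, 734, 888, 910
The 2 values of 734 occupy positions 6–7 → average rank (6+7)/2 = 6.5.
Sample 2 values → pooled ranks: 585→5, 888→8, 734→6.5, 910→9
Rank sum = 5 + 8 + 6.5 + 9 = 28.5

28.5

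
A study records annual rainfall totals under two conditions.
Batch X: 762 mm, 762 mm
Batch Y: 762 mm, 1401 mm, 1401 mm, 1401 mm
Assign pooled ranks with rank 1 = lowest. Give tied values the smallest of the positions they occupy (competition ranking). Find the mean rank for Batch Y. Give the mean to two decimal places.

Sorted (ascending): 762, 762, 762, 1401, 1401, 1401
The 3 values of 762 occupy positions 1–3 → each gets rank 1.
The 3 values of 1401 occupy positions 4–6 → each gets rank 4.
Batch Y values → pooled ranks: 762→1, 1401→4, 1401→4, 1401→4
Mean rank = (1 + 4 + 4 + 4) / 4 = 3.25

3.25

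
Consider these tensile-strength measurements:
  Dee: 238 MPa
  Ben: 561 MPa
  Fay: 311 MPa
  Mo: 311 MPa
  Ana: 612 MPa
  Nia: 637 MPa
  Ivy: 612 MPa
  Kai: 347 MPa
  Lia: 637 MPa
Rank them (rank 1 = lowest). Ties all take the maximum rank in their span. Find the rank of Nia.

Sorted (ascending): 238, 311, 311, 347, 561, 612, 612, 637, 637
The 2 values of 311 occupy positions 2–3 → each gets rank 3.
The 2 values of 612 occupy positions 6–7 → each gets rank 7.
The 2 values of 637 occupy positions 8–9 → each gets rank 9.
Nia has value 637 MPa → rank 9.

9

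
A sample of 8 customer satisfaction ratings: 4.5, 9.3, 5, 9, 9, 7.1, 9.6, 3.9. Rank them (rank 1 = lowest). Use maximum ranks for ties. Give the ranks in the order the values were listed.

Sorted (ascending): 3.9, 4.5, 5, 7.1, 9, 9, 9.3, 9.6
The 2 values of 9 occupy positions 5–6 → each gets rank 6.

2, 7, 3, 6, 6, 4, 8, 1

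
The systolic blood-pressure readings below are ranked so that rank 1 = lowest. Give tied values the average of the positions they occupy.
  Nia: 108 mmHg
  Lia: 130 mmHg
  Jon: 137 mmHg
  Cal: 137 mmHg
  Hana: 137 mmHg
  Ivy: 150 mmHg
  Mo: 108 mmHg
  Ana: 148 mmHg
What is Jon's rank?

5

Sorted (ascending): 108, 108, 130, 137, 137, 137, 148, 150
The 2 values of 108 occupy positions 1–2 → average rank (1+2)/2 = 1.5.
The 3 values of 137 occupy positions 4–6 → average rank 5.
Jon has value 137 mmHg → rank 5.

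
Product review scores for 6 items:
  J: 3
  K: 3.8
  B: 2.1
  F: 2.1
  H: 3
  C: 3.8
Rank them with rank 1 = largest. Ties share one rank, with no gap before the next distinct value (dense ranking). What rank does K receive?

1

Sorted (descending): 3.8, 3.8, 3, 3, 2.1, 2.1
The 2 values of 3.8 share dense rank 1.
The 2 values of 3 share dense rank 2.
The 2 values of 2.1 share dense rank 3.
K has value 3.8 → rank 1.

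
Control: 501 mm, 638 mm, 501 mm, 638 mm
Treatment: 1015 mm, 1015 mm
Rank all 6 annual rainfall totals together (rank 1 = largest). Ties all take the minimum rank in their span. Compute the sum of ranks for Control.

16

Sorted (descending): 1015, 1015, 638, 638, 501, 501
The 2 values of 1015 occupy positions 1–2 → each gets rank 1.
The 2 values of 638 occupy positions 3–4 → each gets rank 3.
The 2 values of 501 occupy positions 5–6 → each gets rank 5.
Control values → pooled ranks: 501→5, 638→3, 501→5, 638→3
Rank sum = 5 + 3 + 5 + 3 = 16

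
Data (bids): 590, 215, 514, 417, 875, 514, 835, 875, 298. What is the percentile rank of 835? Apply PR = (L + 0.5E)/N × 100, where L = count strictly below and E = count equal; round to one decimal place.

72.2

N = 9.
Strictly below 835: 6. Equal to 835: 1.
PR = (6 + 0.5·1)/9 × 100 = 72.2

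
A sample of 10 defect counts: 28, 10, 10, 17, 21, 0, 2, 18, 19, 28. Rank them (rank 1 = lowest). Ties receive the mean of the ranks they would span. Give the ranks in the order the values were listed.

Sorted (ascending): 0, 2, 10, 10, 17, 18, 19, 21, 28, 28
The 2 values of 10 occupy positions 3–4 → average rank (3+4)/2 = 3.5.
The 2 values of 28 occupy positions 9–10 → average rank (9+10)/2 = 9.5.

9.5, 3.5, 3.5, 5, 8, 1, 2, 6, 7, 9.5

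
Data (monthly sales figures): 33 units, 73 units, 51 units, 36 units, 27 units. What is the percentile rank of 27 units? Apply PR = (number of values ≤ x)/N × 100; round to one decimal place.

N = 5.
Strictly below 27: 0. Equal to 27: 1.
PR = 1/5 × 100 = 20.0

20.0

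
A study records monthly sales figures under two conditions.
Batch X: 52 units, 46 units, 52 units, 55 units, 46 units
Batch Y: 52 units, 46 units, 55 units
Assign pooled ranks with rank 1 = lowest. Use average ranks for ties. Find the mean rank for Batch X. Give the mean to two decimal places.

4.30

Sorted (ascending): 46, 46, 46, 52, 52, 52, 55, 55
The 3 values of 46 occupy positions 1–3 → average rank 2.
The 3 values of 52 occupy positions 4–6 → average rank 5.
The 2 values of 55 occupy positions 7–8 → average rank (7+8)/2 = 7.5.
Batch X values → pooled ranks: 52→5, 46→2, 52→5, 55→7.5, 46→2
Mean rank = (5 + 2 + 5 + 7.5 + 2) / 5 = 4.30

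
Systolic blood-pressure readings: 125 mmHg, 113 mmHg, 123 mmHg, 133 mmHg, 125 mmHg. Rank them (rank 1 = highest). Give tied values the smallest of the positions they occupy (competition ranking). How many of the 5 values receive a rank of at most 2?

3

Sorted (descending): 133, 125, 125, 123, 113
The 2 values of 125 occupy positions 2–3 → each gets rank 2.
Ranks ≤ 2: {1, 2, 2} → 3 values.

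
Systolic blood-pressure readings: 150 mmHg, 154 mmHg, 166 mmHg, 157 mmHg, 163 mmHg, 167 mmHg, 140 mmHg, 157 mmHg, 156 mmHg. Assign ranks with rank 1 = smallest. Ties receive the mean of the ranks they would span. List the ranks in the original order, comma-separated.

2, 3, 8, 5.5, 7, 9, 1, 5.5, 4

Sorted (ascending): 140, 150, 154, 156, 157, 157, 163, 166, 167
The 2 values of 157 occupy positions 5–6 → average rank (5+6)/2 = 5.5.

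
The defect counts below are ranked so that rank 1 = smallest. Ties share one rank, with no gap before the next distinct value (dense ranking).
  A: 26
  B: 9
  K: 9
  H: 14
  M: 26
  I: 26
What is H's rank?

2

Sorted (ascending): 9, 9, 14, 26, 26, 26
The 2 values of 9 share dense rank 1.
The 3 values of 26 share dense rank 3.
Remaining distinct values take the next consecutive integers.
H has value 14 → rank 2.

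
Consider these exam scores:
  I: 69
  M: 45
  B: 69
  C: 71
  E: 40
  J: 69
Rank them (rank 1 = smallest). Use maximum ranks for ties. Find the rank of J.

5

Sorted (ascending): 40, 45, 69, 69, 69, 71
The 3 values of 69 occupy positions 3–5 → each gets rank 5.
J has value 69 → rank 5.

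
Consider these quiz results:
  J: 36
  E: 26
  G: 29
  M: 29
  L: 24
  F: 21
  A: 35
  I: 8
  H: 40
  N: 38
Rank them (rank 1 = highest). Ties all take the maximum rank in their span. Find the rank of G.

Sorted (descending): 40, 38, 36, 35, 29, 29, 26, 24, 21, 8
The 2 values of 29 occupy positions 5–6 → each gets rank 6.
G has value 29 → rank 6.

6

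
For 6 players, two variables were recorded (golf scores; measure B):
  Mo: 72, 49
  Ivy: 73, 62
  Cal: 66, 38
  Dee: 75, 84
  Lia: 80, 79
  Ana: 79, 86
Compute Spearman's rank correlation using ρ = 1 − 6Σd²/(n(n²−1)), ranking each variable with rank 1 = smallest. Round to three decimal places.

Ranks of variable 1: 2, 3, 1, 4, 6, 5
Ranks of variable 2: 2, 3, 1, 5, 4, 6
d = r₁ − r₂: 0, 0, 0, -1, 2, -1
d²: 0, 0, 0, 1, 4, 1; Σd² = 6
ρ = 1 − 6·6/(6·35) = 1 − 36/210 = 0.829

0.829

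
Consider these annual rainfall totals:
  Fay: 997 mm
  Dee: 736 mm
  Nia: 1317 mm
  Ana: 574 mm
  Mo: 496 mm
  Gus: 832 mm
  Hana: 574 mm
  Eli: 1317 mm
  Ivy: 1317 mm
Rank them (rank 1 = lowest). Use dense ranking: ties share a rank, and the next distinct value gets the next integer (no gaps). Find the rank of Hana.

Sorted (ascending): 496, 574, 574, 736, 832, 997, 1317, 1317, 1317
The 2 values of 574 share dense rank 2.
The 3 values of 1317 share dense rank 6.
Remaining distinct values take the next consecutive integers.
Hana has value 574 mm → rank 2.

2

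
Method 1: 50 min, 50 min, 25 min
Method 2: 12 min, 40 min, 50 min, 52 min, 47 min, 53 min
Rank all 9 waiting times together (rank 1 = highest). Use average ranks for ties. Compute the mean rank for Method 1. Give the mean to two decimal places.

Sorted (descending): 53, 52, 50, 50, 50, 47, 40, 25, 12
The 3 values of 50 occupy positions 3–5 → average rank 4.
Method 1 values → pooled ranks: 50→4, 50→4, 25→8
Mean rank = (4 + 4 + 8) / 3 = 5.33

5.33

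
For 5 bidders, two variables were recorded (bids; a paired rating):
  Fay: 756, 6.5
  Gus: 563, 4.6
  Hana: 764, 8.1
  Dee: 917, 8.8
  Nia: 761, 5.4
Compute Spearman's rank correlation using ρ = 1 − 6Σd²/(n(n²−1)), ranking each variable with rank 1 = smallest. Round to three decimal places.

Ranks of variable 1: 2, 1, 4, 5, 3
Ranks of variable 2: 3, 1, 4, 5, 2
d = r₁ − r₂: -1, 0, 0, 0, 1
d²: 1, 0, 0, 0, 1; Σd² = 2
ρ = 1 − 6·2/(5·24) = 1 − 12/120 = 0.900

0.900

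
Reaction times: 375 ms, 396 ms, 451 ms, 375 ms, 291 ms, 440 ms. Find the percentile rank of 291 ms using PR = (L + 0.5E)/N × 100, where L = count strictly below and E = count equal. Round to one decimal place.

8.3

N = 6.
Strictly below 291: 0. Equal to 291: 1.
PR = (0 + 0.5·1)/6 × 100 = 8.3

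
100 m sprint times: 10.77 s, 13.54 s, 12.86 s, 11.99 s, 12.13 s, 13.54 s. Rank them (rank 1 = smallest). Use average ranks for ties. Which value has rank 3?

Sorted (ascending): 10.77, 11.99, 12.13, 12.86, 13.54, 13.54
The 2 values of 13.54 occupy positions 5–6 → average rank (5+6)/2 = 5.5.
Rank 3 → value 12.13.

12.13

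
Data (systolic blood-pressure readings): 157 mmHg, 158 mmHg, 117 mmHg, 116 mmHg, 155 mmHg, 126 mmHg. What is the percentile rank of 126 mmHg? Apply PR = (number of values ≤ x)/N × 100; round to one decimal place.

N = 6.
Strictly below 126: 2. Equal to 126: 1.
PR = 3/6 × 100 = 50.0

50.0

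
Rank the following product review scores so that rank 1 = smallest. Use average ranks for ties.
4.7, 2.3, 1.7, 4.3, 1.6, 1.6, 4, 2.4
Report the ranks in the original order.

8, 4, 3, 7, 1.5, 1.5, 6, 5

Sorted (ascending): 1.6, 1.6, 1.7, 2.3, 2.4, 4, 4.3, 4.7
The 2 values of 1.6 occupy positions 1–2 → average rank (1+2)/2 = 1.5.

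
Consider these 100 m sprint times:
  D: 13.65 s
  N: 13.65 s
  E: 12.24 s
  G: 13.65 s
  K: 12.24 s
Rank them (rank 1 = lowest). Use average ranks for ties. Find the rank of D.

4

Sorted (ascending): 12.24, 12.24, 13.65, 13.65, 13.65
The 2 values of 12.24 occupy positions 1–2 → average rank (1+2)/2 = 1.5.
The 3 values of 13.65 occupy positions 3–5 → average rank 4.
D has value 13.65 s → rank 4.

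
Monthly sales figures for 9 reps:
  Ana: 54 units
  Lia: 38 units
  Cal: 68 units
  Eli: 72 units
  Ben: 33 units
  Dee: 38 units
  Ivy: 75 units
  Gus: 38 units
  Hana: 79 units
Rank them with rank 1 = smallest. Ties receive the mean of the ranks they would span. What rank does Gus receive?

Sorted (ascending): 33, 38, 38, 38, 54, 68, 72, 75, 79
The 3 values of 38 occupy positions 2–4 → average rank 3.
Gus has value 38 units → rank 3.

3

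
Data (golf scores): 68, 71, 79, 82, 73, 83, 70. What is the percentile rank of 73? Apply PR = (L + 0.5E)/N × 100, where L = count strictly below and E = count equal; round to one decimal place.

N = 7.
Strictly below 73: 3. Equal to 73: 1.
PR = (3 + 0.5·1)/7 × 100 = 50.0

50.0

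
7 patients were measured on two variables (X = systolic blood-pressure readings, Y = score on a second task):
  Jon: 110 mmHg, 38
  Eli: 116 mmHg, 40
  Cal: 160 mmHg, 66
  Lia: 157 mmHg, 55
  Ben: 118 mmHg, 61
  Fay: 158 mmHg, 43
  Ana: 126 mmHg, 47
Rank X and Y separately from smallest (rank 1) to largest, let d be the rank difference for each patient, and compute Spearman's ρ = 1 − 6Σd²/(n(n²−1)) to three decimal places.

Ranks of variable 1: 1, 2, 7, 5, 3, 6, 4
Ranks of variable 2: 1, 2, 7, 5, 6, 3, 4
d = r₁ − r₂: 0, 0, 0, 0, -3, 3, 0
d²: 0, 0, 0, 0, 9, 9, 0; Σd² = 18
ρ = 1 − 6·18/(7·48) = 1 − 108/336 = 0.679

0.679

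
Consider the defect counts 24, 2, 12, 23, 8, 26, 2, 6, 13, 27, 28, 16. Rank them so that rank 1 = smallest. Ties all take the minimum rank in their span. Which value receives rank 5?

12

Sorted (ascending): 2, 2, 6, 8, 12, 13, 16, 23, 24, 26, 27, 28
The 2 values of 2 occupy positions 1–2 → each gets rank 1.
Rank 5 → value 12.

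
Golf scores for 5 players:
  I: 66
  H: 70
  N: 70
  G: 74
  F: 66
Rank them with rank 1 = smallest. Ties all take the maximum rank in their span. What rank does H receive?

Sorted (ascending): 66, 66, 70, 70, 74
The 2 values of 66 occupy positions 1–2 → each gets rank 2.
The 2 values of 70 occupy positions 3–4 → each gets rank 4.
H has value 70 → rank 4.

4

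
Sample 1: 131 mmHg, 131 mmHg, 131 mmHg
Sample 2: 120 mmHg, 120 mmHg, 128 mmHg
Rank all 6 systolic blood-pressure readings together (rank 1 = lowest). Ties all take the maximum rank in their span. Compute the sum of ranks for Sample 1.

Sorted (ascending): 120, 120, 128, 131, 131, 131
The 2 values of 120 occupy positions 1–2 → each gets rank 2.
The 3 values of 131 occupy positions 4–6 → each gets rank 6.
Sample 1 values → pooled ranks: 131→6, 131→6, 131→6
Rank sum = 6 + 6 + 6 = 18

18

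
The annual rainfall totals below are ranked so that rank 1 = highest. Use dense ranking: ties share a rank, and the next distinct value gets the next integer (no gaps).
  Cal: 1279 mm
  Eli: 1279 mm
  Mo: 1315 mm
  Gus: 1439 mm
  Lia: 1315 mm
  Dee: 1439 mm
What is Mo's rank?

2

Sorted (descending): 1439, 1439, 1315, 1315, 1279, 1279
The 2 values of 1439 share dense rank 1.
The 2 values of 1315 share dense rank 2.
The 2 values of 1279 share dense rank 3.
Mo has value 1315 mm → rank 2.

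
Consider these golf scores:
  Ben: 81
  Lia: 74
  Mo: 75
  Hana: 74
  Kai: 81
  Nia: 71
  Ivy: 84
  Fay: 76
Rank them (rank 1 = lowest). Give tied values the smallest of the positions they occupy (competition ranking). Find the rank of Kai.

Sorted (ascending): 71, 74, 74, 75, 76, 81, 81, 84
The 2 values of 74 occupy positions 2–3 → each gets rank 2.
The 2 values of 81 occupy positions 6–7 → each gets rank 6.
Kai has value 81 → rank 6.

6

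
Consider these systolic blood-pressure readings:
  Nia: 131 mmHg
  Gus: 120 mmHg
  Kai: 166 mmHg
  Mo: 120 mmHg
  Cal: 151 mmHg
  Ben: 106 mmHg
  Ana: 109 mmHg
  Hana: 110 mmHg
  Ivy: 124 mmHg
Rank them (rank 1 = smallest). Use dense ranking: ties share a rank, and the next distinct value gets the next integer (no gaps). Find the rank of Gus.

4

Sorted (ascending): 106, 109, 110, 120, 120, 124, 131, 151, 166
The 2 values of 120 share dense rank 4.
Remaining distinct values take the next consecutive integers.
Gus has value 120 mmHg → rank 4.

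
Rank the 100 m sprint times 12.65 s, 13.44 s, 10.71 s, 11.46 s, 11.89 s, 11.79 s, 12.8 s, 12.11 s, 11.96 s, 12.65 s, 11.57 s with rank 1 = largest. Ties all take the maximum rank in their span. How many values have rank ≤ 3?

Sorted (descending): 13.44, 12.8, 12.65, 12.65, 12.11, 11.96, 11.89, 11.79, 11.57, 11.46, 10.71
The 2 values of 12.65 occupy positions 3–4 → each gets rank 4.
Ranks ≤ 3: {1, 2} → 2 values.

2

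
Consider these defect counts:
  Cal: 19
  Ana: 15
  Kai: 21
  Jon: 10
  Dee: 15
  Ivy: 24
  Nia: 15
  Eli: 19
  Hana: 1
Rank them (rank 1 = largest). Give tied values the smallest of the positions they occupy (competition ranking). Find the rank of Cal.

3

Sorted (descending): 24, 21, 19, 19, 15, 15, 15, 10, 1
The 2 values of 19 occupy positions 3–4 → each gets rank 3.
The 3 values of 15 occupy positions 5–7 → each gets rank 5.
Cal has value 19 → rank 3.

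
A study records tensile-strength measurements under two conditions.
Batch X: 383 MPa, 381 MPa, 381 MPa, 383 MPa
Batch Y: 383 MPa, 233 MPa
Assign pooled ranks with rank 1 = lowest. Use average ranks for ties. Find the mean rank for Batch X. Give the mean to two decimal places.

3.75

Sorted (ascending): 233, 381, 381, 383, 383, 383
The 2 values of 381 occupy positions 2–3 → average rank (2+3)/2 = 2.5.
The 3 values of 383 occupy positions 4–6 → average rank 5.
Batch X values → pooled ranks: 383→5, 381→2.5, 381→2.5, 383→5
Mean rank = (5 + 2.5 + 2.5 + 5) / 4 = 3.75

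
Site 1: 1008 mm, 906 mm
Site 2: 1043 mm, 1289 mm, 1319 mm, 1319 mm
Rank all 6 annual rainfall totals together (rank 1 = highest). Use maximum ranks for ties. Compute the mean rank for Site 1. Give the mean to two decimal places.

Sorted (descending): 1319, 1319, 1289, 1043, 1008, 906
The 2 values of 1319 occupy positions 1–2 → each gets rank 2.
Site 1 values → pooled ranks: 1008→5, 906→6
Mean rank = (5 + 6) / 2 = 5.50

5.50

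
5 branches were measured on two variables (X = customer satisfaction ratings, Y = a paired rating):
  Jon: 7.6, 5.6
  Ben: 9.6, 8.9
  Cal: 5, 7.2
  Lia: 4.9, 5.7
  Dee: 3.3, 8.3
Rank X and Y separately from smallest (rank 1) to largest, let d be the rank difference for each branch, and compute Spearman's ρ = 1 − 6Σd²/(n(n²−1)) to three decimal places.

0.100

Ranks of variable 1: 4, 5, 3, 2, 1
Ranks of variable 2: 1, 5, 3, 2, 4
d = r₁ − r₂: 3, 0, 0, 0, -3
d²: 9, 0, 0, 0, 9; Σd² = 18
ρ = 1 − 6·18/(5·24) = 1 − 108/120 = 0.100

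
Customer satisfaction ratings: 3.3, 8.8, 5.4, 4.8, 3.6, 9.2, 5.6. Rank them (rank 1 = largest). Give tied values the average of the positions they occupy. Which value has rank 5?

Sorted (descending): 9.2, 8.8, 5.6, 5.4, 4.8, 3.6, 3.3
No ties — each value takes its position as its rank.
Rank 5 → value 4.8.

4.8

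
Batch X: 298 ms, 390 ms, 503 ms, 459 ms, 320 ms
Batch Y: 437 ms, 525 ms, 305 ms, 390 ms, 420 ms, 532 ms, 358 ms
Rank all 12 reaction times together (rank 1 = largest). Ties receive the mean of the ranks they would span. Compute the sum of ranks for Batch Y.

41.5

Sorted (descending): 532, 525, 503, 459, 437, 420, 390, 390, 358, 320, 305, 298
The 2 values of 390 occupy positions 7–8 → average rank (7+8)/2 = 7.5.
Batch Y values → pooled ranks: 437→5, 525→2, 305→11, 390→7.5, 420→6, 532→1, 358→9
Rank sum = 5 + 2 + 11 + 7.5 + 6 + 1 + 9 = 41.5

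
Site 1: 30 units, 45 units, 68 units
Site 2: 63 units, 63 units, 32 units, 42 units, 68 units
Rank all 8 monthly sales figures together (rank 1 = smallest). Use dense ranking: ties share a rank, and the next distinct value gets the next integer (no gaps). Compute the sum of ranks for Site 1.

Sorted (ascending): 30, 32, 42, 45, 63, 63, 68, 68
The 2 values of 63 share dense rank 5.
The 2 values of 68 share dense rank 6.
Remaining distinct values take the next consecutive integers.
Site 1 values → pooled ranks: 30→1, 45→4, 68→6
Rank sum = 1 + 4 + 6 = 11

11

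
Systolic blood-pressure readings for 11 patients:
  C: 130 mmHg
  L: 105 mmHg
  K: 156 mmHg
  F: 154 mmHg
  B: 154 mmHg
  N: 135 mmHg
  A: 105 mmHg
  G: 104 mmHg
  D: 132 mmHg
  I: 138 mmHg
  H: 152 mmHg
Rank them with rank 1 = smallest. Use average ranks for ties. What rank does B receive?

9.5

Sorted (ascending): 104, 105, 105, 130, 132, 135, 138, 152, 154, 154, 156
The 2 values of 105 occupy positions 2–3 → average rank (2+3)/2 = 2.5.
The 2 values of 154 occupy positions 9–10 → average rank (9+10)/2 = 9.5.
B has value 154 mmHg → rank 9.5.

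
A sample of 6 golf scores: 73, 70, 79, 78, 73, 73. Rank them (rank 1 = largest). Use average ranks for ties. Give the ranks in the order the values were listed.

4, 6, 1, 2, 4, 4

Sorted (descending): 79, 78, 73, 73, 73, 70
The 3 values of 73 occupy positions 3–5 → average rank 4.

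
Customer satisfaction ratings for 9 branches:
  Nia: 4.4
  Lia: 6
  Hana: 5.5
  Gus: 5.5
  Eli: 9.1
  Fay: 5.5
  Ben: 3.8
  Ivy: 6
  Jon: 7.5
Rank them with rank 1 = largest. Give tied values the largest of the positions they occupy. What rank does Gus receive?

7

Sorted (descending): 9.1, 7.5, 6, 6, 5.5, 5.5, 5.5, 4.4, 3.8
The 2 values of 6 occupy positions 3–4 → each gets rank 4.
The 3 values of 5.5 occupy positions 5–7 → each gets rank 7.
Gus has value 5.5 → rank 7.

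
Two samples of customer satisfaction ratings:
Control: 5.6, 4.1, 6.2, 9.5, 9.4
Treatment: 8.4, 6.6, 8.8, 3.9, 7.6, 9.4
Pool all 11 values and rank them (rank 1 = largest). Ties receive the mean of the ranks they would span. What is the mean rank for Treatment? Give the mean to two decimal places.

Sorted (descending): 9.5, 9.4, 9.4, 8.8, 8.4, 7.6, 6.6, 6.2, 5.6, 4.1, 3.9
The 2 values of 9.4 occupy positions 2–3 → average rank (2+3)/2 = 2.5.
Treatment values → pooled ranks: 8.4→5, 6.6→7, 8.8→4, 3.9→11, 7.6→6, 9.4→2.5
Mean rank = (5 + 7 + 4 + 11 + 6 + 2.5) / 6 = 5.92

5.92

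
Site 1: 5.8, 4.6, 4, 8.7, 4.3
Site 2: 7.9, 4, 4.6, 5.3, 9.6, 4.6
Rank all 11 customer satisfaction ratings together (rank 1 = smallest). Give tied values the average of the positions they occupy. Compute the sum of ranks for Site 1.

27.5

Sorted (ascending): 4, 4, 4.3, 4.6, 4.6, 4.6, 5.3, 5.8, 7.9, 8.7, 9.6
The 2 values of 4 occupy positions 1–2 → average rank (1+2)/2 = 1.5.
The 3 values of 4.6 occupy positions 4–6 → average rank 5.
Site 1 values → pooled ranks: 5.8→8, 4.6→5, 4→1.5, 8.7→10, 4.3→3
Rank sum = 8 + 5 + 1.5 + 10 + 3 = 27.5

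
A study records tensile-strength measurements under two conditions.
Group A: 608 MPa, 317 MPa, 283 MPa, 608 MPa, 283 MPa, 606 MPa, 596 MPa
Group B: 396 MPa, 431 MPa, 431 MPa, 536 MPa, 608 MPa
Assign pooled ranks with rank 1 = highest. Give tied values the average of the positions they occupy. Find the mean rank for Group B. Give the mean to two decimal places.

6.40

Sorted (descending): 608, 608, 608, 606, 596, 536, 431, 431, 396, 317, 283, 283
The 3 values of 608 occupy positions 1–3 → average rank 2.
The 2 values of 431 occupy positions 7–8 → average rank (7+8)/2 = 7.5.
The 2 values of 283 occupy positions 11–12 → average rank (11+12)/2 = 11.5.
Group B values → pooled ranks: 396→9, 431→7.5, 431→7.5, 536→6, 608→2
Mean rank = (9 + 7.5 + 7.5 + 6 + 2) / 5 = 6.40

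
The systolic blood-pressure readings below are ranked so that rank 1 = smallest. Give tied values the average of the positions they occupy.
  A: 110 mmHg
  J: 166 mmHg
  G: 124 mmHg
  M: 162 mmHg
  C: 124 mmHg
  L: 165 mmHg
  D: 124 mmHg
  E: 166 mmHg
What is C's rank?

Sorted (ascending): 110, 124, 124, 124, 162, 165, 166, 166
The 3 values of 124 occupy positions 2–4 → average rank 3.
The 2 values of 166 occupy positions 7–8 → average rank (7+8)/2 = 7.5.
C has value 124 mmHg → rank 3.

3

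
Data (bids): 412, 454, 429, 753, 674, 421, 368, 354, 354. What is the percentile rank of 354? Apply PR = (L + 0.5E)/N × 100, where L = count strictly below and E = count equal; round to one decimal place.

N = 9.
Strictly below 354: 0. Equal to 354: 2.
PR = (0 + 0.5·2)/9 × 100 = 11.1

11.1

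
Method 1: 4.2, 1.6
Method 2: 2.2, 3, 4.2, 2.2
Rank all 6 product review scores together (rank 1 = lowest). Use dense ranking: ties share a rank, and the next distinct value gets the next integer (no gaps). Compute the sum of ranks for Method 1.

Sorted (ascending): 1.6, 2.2, 2.2, 3, 4.2, 4.2
The 2 values of 2.2 share dense rank 2.
The 2 values of 4.2 share dense rank 4.
Remaining distinct values take the next consecutive integers.
Method 1 values → pooled ranks: 4.2→4, 1.6→1
Rank sum = 4 + 1 = 5

5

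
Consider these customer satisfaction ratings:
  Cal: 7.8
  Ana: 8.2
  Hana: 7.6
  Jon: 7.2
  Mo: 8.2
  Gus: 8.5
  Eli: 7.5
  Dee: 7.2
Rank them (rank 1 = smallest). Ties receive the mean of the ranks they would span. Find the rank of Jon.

Sorted (ascending): 7.2, 7.2, 7.5, 7.6, 7.8, 8.2, 8.2, 8.5
The 2 values of 7.2 occupy positions 1–2 → average rank (1+2)/2 = 1.5.
The 2 values of 8.2 occupy positions 6–7 → average rank (6+7)/2 = 6.5.
Jon has value 7.2 → rank 1.5.

1.5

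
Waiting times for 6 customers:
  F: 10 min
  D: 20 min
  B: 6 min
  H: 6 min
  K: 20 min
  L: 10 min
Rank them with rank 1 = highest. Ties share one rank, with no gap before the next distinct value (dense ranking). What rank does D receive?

1

Sorted (descending): 20, 20, 10, 10, 6, 6
The 2 values of 20 share dense rank 1.
The 2 values of 10 share dense rank 2.
The 2 values of 6 share dense rank 3.
D has value 20 min → rank 1.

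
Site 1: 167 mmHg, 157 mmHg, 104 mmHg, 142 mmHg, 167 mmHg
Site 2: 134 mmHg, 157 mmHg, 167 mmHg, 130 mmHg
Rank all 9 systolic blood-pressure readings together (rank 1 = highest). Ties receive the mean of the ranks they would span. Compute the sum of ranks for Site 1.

23.5

Sorted (descending): 167, 167, 167, 157, 157, 142, 134, 130, 104
The 3 values of 167 occupy positions 1–3 → average rank 2.
The 2 values of 157 occupy positions 4–5 → average rank (4+5)/2 = 4.5.
Site 1 values → pooled ranks: 167→2, 157→4.5, 104→9, 142→6, 167→2
Rank sum = 2 + 4.5 + 9 + 6 + 2 = 23.5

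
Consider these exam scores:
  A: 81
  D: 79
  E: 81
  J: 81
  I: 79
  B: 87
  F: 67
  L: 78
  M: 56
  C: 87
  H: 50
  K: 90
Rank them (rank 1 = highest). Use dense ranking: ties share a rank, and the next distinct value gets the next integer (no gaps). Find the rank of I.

Sorted (descending): 90, 87, 87, 81, 81, 81, 79, 79, 78, 67, 56, 50
The 2 values of 87 share dense rank 2.
The 3 values of 81 share dense rank 3.
The 2 values of 79 share dense rank 4.
Remaining distinct values take the next consecutive integers.
I has value 79 → rank 4.

4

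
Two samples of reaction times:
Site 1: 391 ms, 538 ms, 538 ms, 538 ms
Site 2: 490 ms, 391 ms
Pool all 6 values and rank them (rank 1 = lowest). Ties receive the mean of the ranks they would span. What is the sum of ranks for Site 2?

4.5

Sorted (ascending): 391, 391, 490, 538, 538, 538
The 2 values of 391 occupy positions 1–2 → average rank (1+2)/2 = 1.5.
The 3 values of 538 occupy positions 4–6 → average rank 5.
Site 2 values → pooled ranks: 490→3, 391→1.5
Rank sum = 3 + 1.5 = 4.5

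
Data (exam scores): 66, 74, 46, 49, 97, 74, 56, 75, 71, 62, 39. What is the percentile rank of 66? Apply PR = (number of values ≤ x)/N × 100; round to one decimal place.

54.5

N = 11.
Strictly below 66: 5. Equal to 66: 1.
PR = 6/11 × 100 = 54.5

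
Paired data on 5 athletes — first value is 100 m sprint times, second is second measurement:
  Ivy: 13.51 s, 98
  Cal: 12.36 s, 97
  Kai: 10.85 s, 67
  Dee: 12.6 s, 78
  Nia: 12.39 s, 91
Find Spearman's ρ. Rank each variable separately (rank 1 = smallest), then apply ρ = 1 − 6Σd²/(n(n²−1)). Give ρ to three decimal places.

Ranks of variable 1: 5, 2, 1, 4, 3
Ranks of variable 2: 5, 4, 1, 2, 3
d = r₁ − r₂: 0, -2, 0, 2, 0
d²: 0, 4, 0, 4, 0; Σd² = 8
ρ = 1 − 6·8/(5·24) = 1 − 48/120 = 0.600

0.600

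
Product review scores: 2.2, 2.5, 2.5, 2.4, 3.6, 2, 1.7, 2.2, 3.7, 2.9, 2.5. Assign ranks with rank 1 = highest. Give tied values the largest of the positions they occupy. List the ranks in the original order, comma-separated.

9, 6, 6, 7, 2, 10, 11, 9, 1, 3, 6

Sorted (descending): 3.7, 3.6, 2.9, 2.5, 2.5, 2.5, 2.4, 2.2, 2.2, 2, 1.7
The 3 values of 2.5 occupy positions 4–6 → each gets rank 6.
The 2 values of 2.2 occupy positions 8–9 → each gets rank 9.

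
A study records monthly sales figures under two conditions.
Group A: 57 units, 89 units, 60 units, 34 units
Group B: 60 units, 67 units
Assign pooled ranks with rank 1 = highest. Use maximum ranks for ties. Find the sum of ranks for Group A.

16

Sorted (descending): 89, 67, 60, 60, 57, 34
The 2 values of 60 occupy positions 3–4 → each gets rank 4.
Group A values → pooled ranks: 57→5, 89→1, 60→4, 34→6
Rank sum = 5 + 1 + 4 + 6 = 16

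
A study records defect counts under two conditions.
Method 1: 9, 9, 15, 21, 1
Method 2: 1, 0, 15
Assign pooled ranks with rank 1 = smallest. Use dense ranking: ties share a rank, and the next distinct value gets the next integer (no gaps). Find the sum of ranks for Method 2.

7

Sorted (ascending): 0, 1, 1, 9, 9, 15, 15, 21
The 2 values of 1 share dense rank 2.
The 2 values of 9 share dense rank 3.
The 2 values of 15 share dense rank 4.
Remaining distinct values take the next consecutive integers.
Method 2 values → pooled ranks: 1→2, 0→1, 15→4
Rank sum = 2 + 1 + 4 = 7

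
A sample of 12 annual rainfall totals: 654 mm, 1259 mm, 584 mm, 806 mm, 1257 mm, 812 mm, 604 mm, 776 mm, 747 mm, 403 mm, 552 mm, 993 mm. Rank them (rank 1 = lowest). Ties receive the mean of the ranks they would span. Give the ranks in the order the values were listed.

Sorted (ascending): 403, 552, 584, 604, 654, 747, 776, 806, 812, 993, 1257, 1259
No ties — each value takes its position as its rank.

5, 12, 3, 8, 11, 9, 4, 7, 6, 1, 2, 10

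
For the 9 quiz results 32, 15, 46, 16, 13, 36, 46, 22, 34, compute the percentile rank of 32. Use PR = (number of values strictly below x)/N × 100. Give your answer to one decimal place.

44.4

N = 9.
Strictly below 32: 4. Equal to 32: 1.
PR = 4/9 × 100 = 44.4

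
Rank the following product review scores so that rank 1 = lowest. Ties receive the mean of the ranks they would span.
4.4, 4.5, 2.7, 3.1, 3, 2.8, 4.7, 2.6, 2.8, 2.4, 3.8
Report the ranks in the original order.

9, 10, 3, 7, 6, 4.5, 11, 2, 4.5, 1, 8

Sorted (ascending): 2.4, 2.6, 2.7, 2.8, 2.8, 3, 3.1, 3.8, 4.4, 4.5, 4.7
The 2 values of 2.8 occupy positions 4–5 → average rank (4+5)/2 = 4.5.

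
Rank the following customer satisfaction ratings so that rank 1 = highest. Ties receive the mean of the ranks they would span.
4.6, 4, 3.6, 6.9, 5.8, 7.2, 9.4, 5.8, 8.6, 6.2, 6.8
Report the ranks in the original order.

9, 10, 11, 4, 7.5, 3, 1, 7.5, 2, 6, 5

Sorted (descending): 9.4, 8.6, 7.2, 6.9, 6.8, 6.2, 5.8, 5.8, 4.6, 4, 3.6
The 2 values of 5.8 occupy positions 7–8 → average rank (7+8)/2 = 7.5.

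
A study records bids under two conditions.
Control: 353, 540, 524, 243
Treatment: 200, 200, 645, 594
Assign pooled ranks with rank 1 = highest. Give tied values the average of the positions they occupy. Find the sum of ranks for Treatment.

18

Sorted (descending): 645, 594, 540, 524, 353, 243, 200, 200
The 2 values of 200 occupy positions 7–8 → average rank (7+8)/2 = 7.5.
Treatment values → pooled ranks: 200→7.5, 200→7.5, 645→1, 594→2
Rank sum = 7.5 + 7.5 + 1 + 2 = 18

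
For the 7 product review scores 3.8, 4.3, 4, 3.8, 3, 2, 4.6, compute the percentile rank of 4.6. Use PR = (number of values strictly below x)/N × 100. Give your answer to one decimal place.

N = 7.
Strictly below 4.6: 6. Equal to 4.6: 1.
PR = 6/7 × 100 = 85.7

85.7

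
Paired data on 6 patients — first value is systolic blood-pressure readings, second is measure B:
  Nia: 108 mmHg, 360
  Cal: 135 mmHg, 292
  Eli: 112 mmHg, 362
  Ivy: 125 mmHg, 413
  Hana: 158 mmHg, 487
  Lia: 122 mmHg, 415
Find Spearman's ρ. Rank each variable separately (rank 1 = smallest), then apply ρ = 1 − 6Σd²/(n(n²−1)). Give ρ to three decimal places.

Ranks of variable 1: 1, 5, 2, 4, 6, 3
Ranks of variable 2: 2, 1, 3, 4, 6, 5
d = r₁ − r₂: -1, 4, -1, 0, 0, -2
d²: 1, 16, 1, 0, 0, 4; Σd² = 22
ρ = 1 − 6·22/(6·35) = 1 − 132/210 = 0.371

0.371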